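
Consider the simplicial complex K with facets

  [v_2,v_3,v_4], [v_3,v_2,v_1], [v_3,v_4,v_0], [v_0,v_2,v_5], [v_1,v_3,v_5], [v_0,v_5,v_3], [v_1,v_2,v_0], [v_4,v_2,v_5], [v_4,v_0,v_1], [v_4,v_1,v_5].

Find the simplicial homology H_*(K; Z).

H_0 ≅ Z,  H_1 ≅ Z/2Z,  H_2 = 0.

We work with the vertex ordering v_0 < v_1 < v_2 < v_3 < v_4 < v_5. The simplices of K, each written with vertices in increasing order, are:

  0-simplices (6): [v_0], [v_1], [v_2], [v_3], [v_4], [v_5]
  1-simplices (15): (15 of them)
  2-simplices (10): [v_0,v_1,v_2], [v_0,v_1,v_4], [v_0,v_2,v_5], [v_0,v_3,v_4], [v_0,v_3,v_5], [v_1,v_2,v_3], [v_1,v_3,v_5], [v_1,v_4,v_5], [v_2,v_3,v_4], [v_2,v_4,v_5]

giving chain groups C_0 ≅ Z^6, C_1 ≅ Z^15, C_2 ≅ Z^10.

Boundary ∂_1: C_1 → C_0 is given by ∂[p,q] = [q] − [p]. For instance
  ∂[v_1,v_4] = [v_4] − [v_1].
The resulting 6×15 matrix has rank 5, and its Smith normal form has invariant factors (1,1,1,1,1).

∂_2: C_2 → C_1 sends each 2-simplex [p,q,r] to [q,r] − [p,r] + [p,q]. For instance
  ∂[v_0,v_2,v_5] = [v_2,v_5] − [v_0,v_5] + [v_0,v_2],
  ∂[v_1,v_3,v_5] = [v_3,v_5] − [v_1,v_5] + [v_1,v_3].
The resulting 15×10 matrix has rank 10, and its Smith normal form has invariant factors (1,1,1,1,1,1,1,1,1,2).

Reading off H_k = ker ∂_k / im ∂_{k+1}:

  H_0: rank C_0 − rank ∂_1 = 6 − 5 = 1, and the invariant factors of ∂_1 are all 1, so H_0 = Z.
  H_1: rank ker ∂_1 − rank ∂_2 = (15 − 5) − 10 = 0, and ∂_2 has invariant factor 2 > 1, so H_1 = Z/2Z.
  H_2: rank ker ∂_2 − rank ∂_3 = (10 − 10) − 0 = 0, and there is no ∂_3, so H_2 = 0.

As a check, the Euler characteristic is 6 − 15 + 10 = 1, which agrees with 1 − 0 + 0 = 1.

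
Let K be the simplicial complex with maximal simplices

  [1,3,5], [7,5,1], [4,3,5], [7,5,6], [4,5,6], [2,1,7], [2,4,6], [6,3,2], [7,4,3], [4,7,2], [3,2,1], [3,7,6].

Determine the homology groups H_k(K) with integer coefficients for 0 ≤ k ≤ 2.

H_0 = Z,  H_1 = Z_2,  H_2 = 0.

K has 7 vertices, 18 edges, 12 triangles.
rank ∂_0 = 0, rank ∂_1 = 6 ⇒ b_0 = 7 − 0 − 6 = 1; all invariant factors of ∂_1 are 1 so no torsion. So H_0 ≅ Z.
rank ∂_1 = 6, rank ∂_2 = 12 ⇒ b_1 = 18 − 6 − 12 = 0; ∂_2 has invariant factor(s) [2] giving torsion. So H_1 ≅ Z_2.
rank ∂_2 = 12, rank ∂_3 = 0 ⇒ b_2 = 12 − 12 − 0 = 0. So H_2 ≅ 0.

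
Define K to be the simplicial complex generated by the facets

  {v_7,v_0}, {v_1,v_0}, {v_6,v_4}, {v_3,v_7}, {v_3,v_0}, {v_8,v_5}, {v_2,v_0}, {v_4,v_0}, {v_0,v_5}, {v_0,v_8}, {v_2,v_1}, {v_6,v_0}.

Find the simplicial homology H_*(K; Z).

H_0 ≅ Z,  H_1 ≅ Z^4.

Fix the vertex order v_0 < v_1 < v_2 < v_3 < v_4 < v_5 < v_6 < v_7 < v_8 and write every simplex with vertices in increasing order. Then dim K = 1 and the simplices of K are:

  0-simplices (9): [v_0], [v_1], [v_2], [v_3], [v_4], [v_5], [v_6], [v_7], [v_8]
  1-simplices (12): [v_0,v_1], [v_0,v_2], [v_0,v_3], [v_0,v_4], [v_0,v_5], [v_0,v_6], [v_0,v_7], [v_0,v_8], [v_1,v_2], [v_3,v_7], [v_4,v_6], [v_5,v_8]

giving chain groups C_0 ≅ Z^9, C_1 ≅ Z^12.

∂_1: C_1 → C_0 is given by ∂[p,q] = [q] − [p]. For instance
  ∂[v_0,v_6] = [v_6] − [v_0].
This gives a 9×12 integer matrix of rank 8; reducing to Smith normal form yields diagonal entries (1,1,1,1,1,1,1,1).

From H_k ≅ ker(∂_k) / im(∂_{k+1}) we obtain:

  H_0: rank C_0 − rank ∂_1 = 9 − 8 = 1, and the invariant factors of ∂_1 are all 1, so H_0 ≅ Z.
  H_1: rank ker ∂_1 − rank ∂_2 = (12 − 8) − 0 = 4, and there is no ∂_2, so H_1 ≅ Z^4.

As a check, the Euler characteristic is 9 − 12 = -3, which agrees with 1 − 4 = -3.
(K is a triangulation of a wedge of 4 circles.)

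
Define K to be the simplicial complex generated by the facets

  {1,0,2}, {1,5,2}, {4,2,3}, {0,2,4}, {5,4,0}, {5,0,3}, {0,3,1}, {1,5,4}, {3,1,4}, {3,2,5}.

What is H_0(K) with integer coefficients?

We work with the vertex ordering 0 < 1 < 2 < 3 < 4 < 5. The simplices of K, each written with vertices in increasing order, are:

  0-simplices (6): [0], [1], [2], [3], [4], [5]
  1-simplices (15): [0,1], [0,2], [0,3], [0,4], [0,5], [1,2], [1,3], [1,4], [1,5], [2,3], [2,4], [2,5], [3,4], [3,5], [4,5]
  2-simplices (10): [0,1,2], [0,1,3], [0,2,4], [0,3,5], [0,4,5], [1,2,5], [1,3,4], [1,4,5], [2,3,4], [2,3,5]

giving chain groups C_0 ≅ Z^6, C_1 ≅ Z^15, C_2 ≅ Z^10.

Boundary ∂_1: C_1 → C_0 is given by ∂[p,q] = [q] − [p]. For instance
  ∂[1,4] = [4] − [1].
This gives a 6×15 integer matrix of rank 5; reducing to Smith normal form yields diagonal entries (1,1,1,1,1).

∂_2: C_2 → C_1 sends each 2-simplex [p,q,r] to [q,r] − [p,r] + [p,q]. For instance
  ∂[1,4,5] = [4,5] − [1,5] + [1,4],
  ∂[0,1,3] = [1,3] − [0,3] + [0,1].
The 15×10 boundary matrix has rank 10 and Smith normal form diag(1,1,1,1,1,1,1,1,1,2).

From H_k ≅ ker(∂_k) / im(∂_{k+1}) we obtain:

  H_0: rank C_0 − rank ∂_1 = 6 − 5 = 1, and the invariant factors of ∂_1 are all 1, so H_0 ≅ Z.

H_0 ≅ Z.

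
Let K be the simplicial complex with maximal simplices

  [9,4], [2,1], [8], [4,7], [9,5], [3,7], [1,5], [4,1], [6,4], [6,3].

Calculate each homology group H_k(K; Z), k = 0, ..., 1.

H_0 = Z^2,  H_1 = Z^2.

We work with the vertex ordering 1 < 2 < 3 < 4 < 5 < 6 < 7 < 8 < 9. The simplices of K, each written with vertices in increasing order, are:

  0-simplices (9): [1], [2], [3], [4], [5], [6], [7], [8], [9]
  1-simplices (9): [1,2], [1,4], [1,5], [3,6], [3,7], [4,6], [4,7], [4,9], [5,9]

giving chain groups C_0 ≅ Z^9, C_1 ≅ Z^9.

The boundary map ∂_1: C_1 → C_0 sends each edge [p,q] (with p < q) to q − p.
The 9×9 boundary matrix has rank 7 and Smith normal form diag(1,1,1,1,1,1,1).

Reading off H_k = ker ∂_k / im ∂_{k+1}:

  H_0: rank C_0 − rank ∂_1 = 9 − 7 = 2, and the invariant factors of ∂_1 are all 1, so H_0 ≅ Z^2.
  H_1: rank ker ∂_1 − rank ∂_2 = (9 − 7) − 0 = 2, and there is no ∂_2, so H_1 ≅ Z^2.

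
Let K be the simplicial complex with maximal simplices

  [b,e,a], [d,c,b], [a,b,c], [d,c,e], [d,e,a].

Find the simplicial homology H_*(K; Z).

Take the total order a < b < c < d < e on the vertex set. Then K (dimension 2) consists of the simplices:

  0-simplices (5): a, b, c, d, e
  1-simplices (10): ab, ac, ad, ae, bc, bd, be, cd, ce, de
  2-simplices (5): abc, abe, ade, bcd, cde

Hence C_0 ≅ Z^5, C_1 ≅ Z^10, C_2 ≅ Z^5.

∂_1: C_1 → C_0 is given by ∂[p,q] = [q] − [p].
The 5×10 boundary matrix has rank 4 and Smith normal form diag(1,1,1,1).

Boundary ∂_2: C_2 → C_1 sends each 2-simplex [p,q,r] to [q,r] − [p,r] + [p,q]. For instance
  ∂ade = de − ae + ad,
  ∂bcd = cd − bd + bc.
The 10×5 boundary matrix has rank 5 and Smith normal form diag(1,1,1,1,1).

Reading off H_k = ker ∂_k / im ∂_{k+1}:

  H_0: rank C_0 − rank ∂_1 = 5 − 4 = 1, and the invariant factors of ∂_1 are all 1, so H_0 = Z.
  H_1: rank ker ∂_1 − rank ∂_2 = (10 − 4) − 5 = 1, and the invariant factors of ∂_2 are all 1, so H_1 = Z.
  H_2: rank ker ∂_2 − rank ∂_3 = (5 − 5) − 0 = 0, and there is no ∂_3, so H_2 = 0.

(K is a triangulation of the Möbius band.)

H_0 = Z,  H_1 = Z,  H_2 = 0.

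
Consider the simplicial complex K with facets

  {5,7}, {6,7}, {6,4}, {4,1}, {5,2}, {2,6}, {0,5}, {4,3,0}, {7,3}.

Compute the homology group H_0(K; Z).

H_0 ≅ Z.

Order the vertices as 0 < 1 < 2 < 3 < 4 < 5 < 6 < 7. Listing each simplex with vertices in this order, K has dimension 2 with simplices:

  0-simplices (8): [0], [1], [2], [3], [4], [5], [6], [7]
  1-simplices (11): [0,3], [0,4], [0,5], [1,4], [2,5], [2,6], [3,4], [3,7], [4,6], [5,7], [6,7]
  2-simplices (1): [0,3,4]

giving chain groups C_0 ≅ Z^8, C_1 ≅ Z^11, C_2 ≅ Z^1.

∂_1: C_1 → C_0 sends each edge [p,q] (with p < q) to q − p. For instance
  ∂[4,6] = [6] − [4].
The 8×11 boundary matrix has rank 7 and Smith normal form diag(1,1,1,1,1,1,1).

Boundary ∂_2: C_2 → C_1 sends each 2-simplex [p,q,r] to [q,r] − [p,r] + [p,q]. For instance
  ∂[0,3,4] = [3,4] − [0,4] + [0,3].
As a 11×1 matrix over Z this has rank 1, with invariant factors (1).

Now H_k = ker ∂_k / im ∂_{k+1}, so:

  H_0: rank C_0 − rank ∂_1 = 8 − 7 = 1, and the invariant factors of ∂_1 are all 1, so H_0 ≅ Z.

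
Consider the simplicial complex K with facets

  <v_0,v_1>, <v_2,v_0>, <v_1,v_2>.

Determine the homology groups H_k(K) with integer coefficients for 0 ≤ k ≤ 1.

H_0 ≅ Z,  H_1 ≅ Z.

Fix the vertex order v_0 < v_1 < v_2 and write every simplex with vertices in increasing order. Then dim K = 1 and the simplices of K are:

  0-simplices (3): [v_0], [v_1], [v_2]
  1-simplices (3): [v_0,v_1], [v_0,v_2], [v_1,v_2]

so the chain groups are C_0 ≅ Z^3, C_1 ≅ Z^3.

The boundary map ∂_1: C_1 → C_0 is given by ∂[p,q] = [q] − [p].
This gives a 3×3 integer matrix of rank 2; reducing to Smith normal form yields diagonal entries (1,1).

From H_k ≅ ker(∂_k) / im(∂_{k+1}) we obtain:

  H_0: rank C_0 − rank ∂_1 = 3 − 2 = 1, and the invariant factors of ∂_1 are all 1, so H_0 ≅ Z.
  H_1: rank ker ∂_1 − rank ∂_2 = (3 − 2) − 0 = 1, and there is no ∂_2, so H_1 ≅ Z.

As a check, the Euler characteristic is 3 − 3 = 0, which agrees with 1 − 1 = 0.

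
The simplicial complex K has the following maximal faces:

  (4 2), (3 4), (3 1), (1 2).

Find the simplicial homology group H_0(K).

We work with the vertex ordering 1 < 2 < 3 < 4. The simplices of K, each written with vertices in increasing order, are:

  0-simplices (4): [1], [2], [3], [4]
  1-simplices (4): [1,2], [1,3], [2,4], [3,4]

so the chain groups are C_0 ≅ Z^4, C_1 ≅ Z^4.

Boundary ∂_1: C_1 → C_0 sends each edge [p,q] (with p < q) to q − p.
As a 4×4 matrix over Z this has rank 3, with invariant factors (1,1,1).

Reading off H_k = ker ∂_k / im ∂_{k+1}:

  H_0: rank C_0 − rank ∂_1 = 4 − 3 = 1, and the invariant factors of ∂_1 are all 1, so H_0 = Z.

H_0 ≅ Z.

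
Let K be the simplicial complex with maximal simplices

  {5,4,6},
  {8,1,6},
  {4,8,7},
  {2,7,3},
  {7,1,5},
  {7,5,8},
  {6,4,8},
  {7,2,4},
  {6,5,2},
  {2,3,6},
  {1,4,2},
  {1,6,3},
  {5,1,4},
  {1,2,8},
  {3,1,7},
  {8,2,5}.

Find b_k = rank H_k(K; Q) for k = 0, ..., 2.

b_0 = 1, b_1 = 2, b_2 = 1.

We work with the vertex ordering 1 < 2 < 3 < 4 < 5 < 6 < 7 < 8. The simplices of K, each written with vertices in increasing order, are:

  0-simplices (8): [1], [2], [3], [4], [5], [6], [7], [8]
  1-simplices (24): (24 of them)
  2-simplices (16): [1,2,4], [1,2,8], [1,3,6], [1,3,7], [1,4,5], [1,5,7], [1,6,8], [2,3,6], [2,3,7], [2,4,7], [2,5,6], [2,5,8], [4,5,6], [4,6,8], [4,7,8], [5,7,8]

giving chain groups C_0 ≅ Z^8, C_1 ≅ Z^24, C_2 ≅ Z^16.

The boundary map ∂_1: C_1 → C_0 is given by ∂[p,q] = [q] − [p].
As a 8×24 matrix over Z this has rank 7, with invariant factors (1,1,1,1,1,1,1).

Boundary ∂_2: C_2 → C_1 maps a triangle to the signed sum of its edges. For instance
  ∂[1,2,8] = [2,8] − [1,8] + [1,2],
  ∂[2,3,7] = [3,7] − [2,7] + [2,3].
This gives a 24×16 integer matrix of rank 15; reducing to Smith normal form yields diagonal entries (1,1,1,1,1,1,1,1,1,1,1,1,1,1,1).

From H_k ≅ ker(∂_k) / im(∂_{k+1}) we obtain:

  H_0: rank C_0 − rank ∂_1 = 8 − 7 = 1, and the invariant factors of ∂_1 are all 1, so H_0 ≅ Z.
  H_1: rank ker ∂_1 − rank ∂_2 = (24 − 7) − 15 = 2, and the invariant factors of ∂_2 are all 1, so H_1 ≅ Z^2.
  H_2: rank ker ∂_2 − rank ∂_3 = (16 − 15) − 0 = 1, and there is no ∂_3, so H_2 ≅ Z.

As a check, the Euler characteristic is 8 − 24 + 16 = 0, which agrees with 1 − 2 + 1 = 0.

Hence the Betti numbers are b_0 = 1, b_1 = 2, b_2 = 1.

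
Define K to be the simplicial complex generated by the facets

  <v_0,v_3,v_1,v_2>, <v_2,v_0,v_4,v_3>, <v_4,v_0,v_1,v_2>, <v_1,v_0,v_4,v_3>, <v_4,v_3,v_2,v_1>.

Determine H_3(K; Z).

H_3 ≅ Z.

K has 5 vertices, 10 edges, 10 triangles, 5 3-simplices.
rank ∂_3 = 4, rank ∂_4 = 0 ⇒ b_3 = 5 − 4 − 0 = 1. So H_3 ≅ Z.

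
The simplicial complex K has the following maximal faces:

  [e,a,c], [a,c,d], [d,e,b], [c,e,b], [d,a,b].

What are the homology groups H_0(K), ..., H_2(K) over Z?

We work with the vertex ordering a < b < c < d < e. The simplices of K, each written with vertices in increasing order, are:

  0-simplices (5): a, b, c, d, e
  1-simplices (10): ab, ac, ad, ae, bc, bd, be, cd, ce, de
  2-simplices (5): abd, acd, ace, bce, bde

Hence C_0 ≅ Z^5, C_1 ≅ Z^10, C_2 ≅ Z^5.

The boundary map ∂_1: C_1 → C_0 sends each edge [p,q] (with p < q) to q − p. For instance
  ∂ac = c − a.
This gives a 5×10 integer matrix of rank 4; reducing to Smith normal form yields diagonal entries (1,1,1,1).

Boundary ∂_2: C_2 → C_1 sends each 2-simplex [p,q,r] to [q,r] − [p,r] + [p,q]. For instance
  ∂bce = ce − be + bc,
  ∂bde = de − be + bd.
The 10×5 boundary matrix has rank 5 and Smith normal form diag(1,1,1,1,1).

Now H_k = ker ∂_k / im ∂_{k+1}, so:

  H_0: rank C_0 − rank ∂_1 = 5 − 4 = 1, and the invariant factors of ∂_1 are all 1, so H_0 = Z.
  H_1: rank ker ∂_1 − rank ∂_2 = (10 − 4) − 5 = 1, and the invariant factors of ∂_2 are all 1, so H_1 = Z.
  H_2: rank ker ∂_2 − rank ∂_3 = (5 − 5) − 0 = 0, and there is no ∂_3, so H_2 = 0.

As a check, the Euler characteristic is 5 − 10 + 5 = 0, which agrees with 1 − 1 + 0 = 0.
(K is a triangulation of the Möbius band.)

H_0 = Z,  H_1 = Z,  H_2 = 0.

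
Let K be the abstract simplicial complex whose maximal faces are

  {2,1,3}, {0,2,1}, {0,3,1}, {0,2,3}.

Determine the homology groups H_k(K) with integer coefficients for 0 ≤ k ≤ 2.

H_0 ≅ Z,  H_1 = 0,  H_2 ≅ Z.

Fix the vertex order 0 < 1 < 2 < 3 and write every simplex with vertices in increasing order. Then dim K = 2 and the simplices of K are:

  0-simplices (4): [0], [1], [2], [3]
  1-simplices (6): [0,1], [0,2], [0,3], [1,2], [1,3], [2,3]
  2-simplices (4): [0,1,2], [0,1,3], [0,2,3], [1,2,3]

Hence C_0 ≅ Z^4, C_1 ≅ Z^6, C_2 ≅ Z^4.

The boundary map ∂_1: C_1 → C_0 sends each edge [p,q] (with p < q) to q − p. For instance
  ∂[0,3] = [3] − [0].
The resulting 4×6 matrix has rank 3, and its Smith normal form has invariant factors (1,1,1).

∂_2: C_2 → C_1 sends each 2-simplex [p,q,r] to [q,r] − [p,r] + [p,q]. For instance
  ∂[1,2,3] = [2,3] − [1,3] + [1,2],
  ∂[0,1,2] = [1,2] − [0,2] + [0,1].
As a 6×4 matrix over Z this has rank 3, with invariant factors (1,1,1).

Now H_k = ker ∂_k / im ∂_{k+1}, so:

  H_0: rank C_0 − rank ∂_1 = 4 − 3 = 1, and the invariant factors of ∂_1 are all 1, so H_0 ≅ Z.
  H_1: rank ker ∂_1 − rank ∂_2 = (6 − 3) − 3 = 0, and the invariant factors of ∂_2 are all 1, so H_1 ≅ 0.
  H_2: rank ker ∂_2 − rank ∂_3 = (4 − 3) − 0 = 1, and there is no ∂_3, so H_2 ≅ Z.

(K is a triangulation of the 2-sphere S^2.)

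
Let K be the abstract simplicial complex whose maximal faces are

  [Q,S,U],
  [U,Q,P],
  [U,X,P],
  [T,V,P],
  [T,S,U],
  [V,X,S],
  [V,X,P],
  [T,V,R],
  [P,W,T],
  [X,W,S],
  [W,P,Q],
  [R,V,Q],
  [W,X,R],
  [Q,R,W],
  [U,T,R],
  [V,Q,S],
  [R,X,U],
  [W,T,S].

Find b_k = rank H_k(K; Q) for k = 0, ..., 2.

We work with the vertex ordering P < Q < R < S < T < U < V < W < X. The simplices of K, each written with vertices in increasing order, are:

  0-simplices (9): P, Q, R, S, T, U, V, W, X
  1-simplices (27): PQ, PT, PU, PV, PW, PX, QR, QS, QU, QV, QW, RT, RU, RV, RW, RX, ST, SU, SV, SW, SX, TU, TV, TW, UX, VX, WX
  2-simplices (18): PQU, PQW, PTV, PTW, PUX, PVX, QRV, QRW, QSU, QSV, RTU, RTV, RUX, RWX, STU, STW, SVX, SWX

giving chain groups C_0 ≅ Z^9, C_1 ≅ Z^27, C_2 ≅ Z^18.

Boundary ∂_1: C_1 → C_0 sends each edge [p,q] (with p < q) to q − p. For instance
  ∂SV = V − S.
The 9×27 boundary matrix has rank 8 and Smith normal form diag(1,1,1,1,1,1,1,1).

Boundary ∂_2: C_2 → C_1 acts by ∂[p,q,r] = [q,r] − [p,r] + [p,q]. For instance
  ∂RTV = TV − RV + RT,
  ∂PTW = TW − PW + PT.
As a 27×18 matrix over Z this has rank 17, with invariant factors (1,1,1,1,1,1,1,1,1,1,1,1,1,1,1,1,1).

Now H_k = ker ∂_k / im ∂_{k+1}, so:

  H_0: rank C_0 − rank ∂_1 = 9 − 8 = 1, and the invariant factors of ∂_1 are all 1, so H_0 = Z.
  H_1: rank ker ∂_1 − rank ∂_2 = (27 − 8) − 17 = 2, and the invariant factors of ∂_2 are all 1, so H_1 = Z^2.
  H_2: rank ker ∂_2 − rank ∂_3 = (18 − 17) − 0 = 1, and there is no ∂_3, so H_2 = Z.

As a check, the Euler characteristic is 9 − 27 + 18 = 0, which agrees with 1 − 2 + 1 = 0.
(K is a triangulation of the torus T^2.)

Hence the Betti numbers are b_0 = 1, b_1 = 2, b_2 = 1.

b_0 = 1, b_1 = 2, b_2 = 1.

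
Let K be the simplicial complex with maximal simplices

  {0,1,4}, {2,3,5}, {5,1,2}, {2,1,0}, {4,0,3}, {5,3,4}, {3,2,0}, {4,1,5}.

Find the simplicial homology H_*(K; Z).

K has 6 vertices, 12 edges, 8 triangles.
rank ∂_0 = 0, rank ∂_1 = 5 ⇒ b_0 = 6 − 0 − 5 = 1; all invariant factors of ∂_1 are 1 so no torsion. So H_0 = Z.
rank ∂_1 = 5, rank ∂_2 = 7 ⇒ b_1 = 12 − 5 − 7 = 0; all invariant factors of ∂_2 are 1 so no torsion. So H_1 = 0.
rank ∂_2 = 7, rank ∂_3 = 0 ⇒ b_2 = 8 − 7 − 0 = 1. So H_2 = Z.

H_0 = Z,  H_1 = 0,  H_2 = Z.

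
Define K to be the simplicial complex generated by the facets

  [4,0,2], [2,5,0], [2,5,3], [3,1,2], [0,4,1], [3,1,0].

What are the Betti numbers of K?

b_0 = 1, b_1 = 1, b_2 = 0.

We work with the vertex ordering 0 < 1 < 2 < 3 < 4 < 5. The simplices of K, each written with vertices in increasing order, are:

  0-simplices (6): [0], [1], [2], [3], [4], [5]
  1-simplices (12): [0,1], [0,2], [0,3], [0,4], [0,5], [1,2], [1,3], [1,4], [2,3], [2,4], [2,5], [3,5]
  2-simplices (6): [0,1,3], [0,1,4], [0,2,4], [0,2,5], [1,2,3], [2,3,5]

Hence C_0 ≅ Z^6, C_1 ≅ Z^12, C_2 ≅ Z^6.

∂_1: C_1 → C_0 maps an edge to its endpoints' difference, ∂[p,q] = q − p.
The 6×12 boundary matrix has rank 5 and Smith normal form diag(1,1,1,1,1).

The boundary map ∂_2: C_2 → C_1 maps a triangle to the signed sum of its edges. For instance
  ∂[0,2,5] = [2,5] − [0,5] + [0,2],
  ∂[0,1,3] = [1,3] − [0,3] + [0,1].
The resulting 12×6 matrix has rank 6, and its Smith normal form has invariant factors (1,1,1,1,1,1).

Computing H_k = (kernel of ∂_k) / (image of ∂_{k+1}):

  H_0: rank C_0 − rank ∂_1 = 6 − 5 = 1, and the invariant factors of ∂_1 are all 1, so H_0 = Z.
  H_1: rank ker ∂_1 − rank ∂_2 = (12 − 5) − 6 = 1, and the invariant factors of ∂_2 are all 1, so H_1 = Z.
  H_2: rank ker ∂_2 − rank ∂_3 = (6 − 6) − 0 = 0, and there is no ∂_3, so H_2 = 0.

As a check, the Euler characteristic is 6 − 12 + 6 = 0, which agrees with 1 − 1 + 0 = 0.

Hence the Betti numbers are b_0 = 1, b_1 = 1, b_2 = 0.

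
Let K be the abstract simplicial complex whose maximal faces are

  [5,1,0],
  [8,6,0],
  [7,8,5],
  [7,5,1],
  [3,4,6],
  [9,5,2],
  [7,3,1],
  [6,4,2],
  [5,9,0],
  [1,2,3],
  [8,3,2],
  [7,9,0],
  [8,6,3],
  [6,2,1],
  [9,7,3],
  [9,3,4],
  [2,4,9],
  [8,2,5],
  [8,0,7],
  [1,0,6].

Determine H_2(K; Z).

H_2 = 0.

Order the vertices as 0 < 1 < 2 < 3 < 4 < 5 < 6 < 7 < 8 < 9. Listing each simplex with vertices in this order, K has dimension 2 with simplices:

  0-simplices (10): [0], [1], [2], [3], [4], [5], [6], [7], [8], [9]
  1-simplices (30): (30 of them)
  2-simplices (20): (20 of them)

so the chain groups are C_0 ≅ Z^10, C_1 ≅ Z^30, C_2 ≅ Z^20.

The boundary map ∂_1: C_1 → C_0 maps an edge to its endpoints' difference, ∂[p,q] = q − p.
This gives a 10×30 integer matrix of rank 9; reducing to Smith normal form yields diagonal entries (1,1,1,1,1,1,1,1,1).

The boundary map ∂_2: C_2 → C_1 maps a triangle to the signed sum of its edges. For instance
  ∂[2,5,8] = [5,8] − [2,8] + [2,5],
  ∂[0,5,9] = [5,9] − [0,9] + [0,5].
The resulting 30×20 matrix has rank 20, and its Smith normal form has invariant factors (1,1,1,1,1,1,1,1,1,1,1,1,1,1,1,1,1,1,1,2).

From H_k ≅ ker(∂_k) / im(∂_{k+1}) we obtain:

  H_2: rank ker ∂_2 − rank ∂_3 = (20 − 20) − 0 = 0, and there is no ∂_3, so H_2 = 0.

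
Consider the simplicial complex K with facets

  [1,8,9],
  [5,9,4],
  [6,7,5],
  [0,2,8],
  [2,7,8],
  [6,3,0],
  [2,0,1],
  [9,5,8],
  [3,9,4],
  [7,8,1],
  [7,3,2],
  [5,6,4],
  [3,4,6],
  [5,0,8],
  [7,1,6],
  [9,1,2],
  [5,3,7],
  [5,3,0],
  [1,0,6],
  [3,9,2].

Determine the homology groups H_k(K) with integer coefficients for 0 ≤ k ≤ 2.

Fix the vertex order 0 < 1 < 2 < 3 < 4 < 5 < 6 < 7 < 8 < 9 and write every simplex with vertices in increasing order. Then dim K = 2 and the simplices of K are:

  0-simplices (10): [0], [1], [2], [3], [4], [5], [6], [7], [8], [9]
  1-simplices (30): (30 of them)
  2-simplices (20): (20 of them)

giving chain groups C_0 ≅ Z^10, C_1 ≅ Z^30, C_2 ≅ Z^20.

Boundary ∂_1: C_1 → C_0 sends each edge [p,q] (with p < q) to q − p. For instance
  ∂[0,8] = [8] − [0].
This gives a 10×30 integer matrix of rank 9; reducing to Smith normal form yields diagonal entries (1,1,1,1,1,1,1,1,1).

Boundary ∂_2: C_2 → C_1 maps a triangle to the signed sum of its edges. For instance
  ∂[3,4,6] = [4,6] − [3,6] + [3,4],
  ∂[5,8,9] = [8,9] − [5,9] + [5,8].
As a 30×20 matrix over Z this has rank 20, with invariant factors (1,1,1,1,1,1,1,1,1,1,1,1,1,1,1,1,1,1,1,2).

Reading off H_k = ker ∂_k / im ∂_{k+1}:

  H_0: rank C_0 − rank ∂_1 = 10 − 9 = 1, and the invariant factors of ∂_1 are all 1, so H_0 = Z.
  H_1: rank ker ∂_1 − rank ∂_2 = (30 − 9) − 20 = 1, and ∂_2 has invariant factor 2 > 1, so H_1 = Z ⊕ Z/2.
  H_2: rank ker ∂_2 − rank ∂_3 = (20 − 20) − 0 = 0, and there is no ∂_3, so H_2 = 0.

H_0 = Z,  H_1 = Z ⊕ Z/2,  H_2 = 0.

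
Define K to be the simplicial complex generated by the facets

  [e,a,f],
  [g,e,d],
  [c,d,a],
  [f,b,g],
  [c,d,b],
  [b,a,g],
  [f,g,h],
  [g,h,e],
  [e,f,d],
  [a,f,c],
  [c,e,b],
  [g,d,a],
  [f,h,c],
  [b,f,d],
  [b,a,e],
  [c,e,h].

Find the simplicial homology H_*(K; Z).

H_0 ≅ Z,  H_1 ≅ Z^2,  H_2 ≅ Z.

Fix the vertex order a < b < c < d < e < f < g < h and write every simplex with vertices in increasing order. Then dim K = 2 and the simplices of K are:

  0-simplices (8): a, b, c, d, e, f, g, h
  1-simplices (24): ab, ac, ad, ae, af, ag, bc, bd, be, bf, bg, cd, ce, cf, ch, de, df, dg, ef, eg, eh, fg, fh, gh
  2-simplices (16): abe, abg, acd, acf, adg, aef, bcd, bce, bdf, bfg, ceh, cfh, def, deg, egh, fgh

giving chain groups C_0 ≅ Z^8, C_1 ≅ Z^24, C_2 ≅ Z^16.

The boundary map ∂_1: C_1 → C_0 sends each edge [p,q] (with p < q) to q − p. For instance
  ∂bc = c − b.
This gives a 8×24 integer matrix of rank 7; reducing to Smith normal form yields diagonal entries (1,1,1,1,1,1,1).

The boundary map ∂_2: C_2 → C_1 maps a triangle to the signed sum of its edges. For instance
  ∂acd = cd − ad + ac,
  ∂abe = be − ae + ab.
This gives a 24×16 integer matrix of rank 15; reducing to Smith normal form yields diagonal entries (1,1,1,1,1,1,1,1,1,1,1,1,1,1,1).

From H_k ≅ ker(∂_k) / im(∂_{k+1}) we obtain:

  H_0: rank C_0 − rank ∂_1 = 8 − 7 = 1, and the invariant factors of ∂_1 are all 1, so H_0 = Z.
  H_1: rank ker ∂_1 − rank ∂_2 = (24 − 7) − 15 = 2, and the invariant factors of ∂_2 are all 1, so H_1 = Z^2.
  H_2: rank ker ∂_2 − rank ∂_3 = (16 − 15) − 0 = 1, and there is no ∂_3, so H_2 = Z.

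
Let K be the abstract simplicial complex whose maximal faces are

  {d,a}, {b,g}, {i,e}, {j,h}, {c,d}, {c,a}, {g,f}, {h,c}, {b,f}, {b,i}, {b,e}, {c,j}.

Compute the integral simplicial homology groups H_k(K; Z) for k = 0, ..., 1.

Take the total order a < b < c < d < e < f < g < h < i < j on the vertex set. Then K (dimension 1) consists of the simplices:

  0-simplices (10): a, b, c, d, e, f, g, h, i, j
  1-simplices (12): ac, ad, be, bf, bg, bi, cd, ch, cj, ei, fg, hj

Hence C_0 ≅ Z^10, C_1 ≅ Z^12.

Boundary ∂_1: C_1 → C_0 sends each edge [p,q] (with p < q) to q − p. For instance
  ∂be = e − b.
The resulting 10×12 matrix has rank 8, and its Smith normal form has invariant factors (1,1,1,1,1,1,1,1).

From H_k ≅ ker(∂_k) / im(∂_{k+1}) we obtain:

  H_0: rank C_0 − rank ∂_1 = 10 − 8 = 2, and the invariant factors of ∂_1 are all 1, so H_0 = Z^2.
  H_1: rank ker ∂_1 − rank ∂_2 = (12 − 8) − 0 = 4, and there is no ∂_2, so H_1 = Z^4.

As a check, the Euler characteristic is 10 − 12 = -2, which agrees with 2 − 4 = -2.

H_0 = Z^2,  H_1 = Z^4.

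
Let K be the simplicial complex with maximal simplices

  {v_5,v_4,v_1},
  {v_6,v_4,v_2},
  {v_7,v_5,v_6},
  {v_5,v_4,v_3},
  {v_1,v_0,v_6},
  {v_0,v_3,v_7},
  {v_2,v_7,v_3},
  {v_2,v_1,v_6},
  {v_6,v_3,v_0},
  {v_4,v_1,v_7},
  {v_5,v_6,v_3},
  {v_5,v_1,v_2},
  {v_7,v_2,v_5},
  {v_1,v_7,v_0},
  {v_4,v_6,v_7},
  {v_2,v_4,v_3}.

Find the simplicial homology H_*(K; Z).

We work with the vertex ordering v_0 < v_1 < v_2 < v_3 < v_4 < v_5 < v_6 < v_7. The simplices of K, each written with vertices in increasing order, are:

  0-simplices (8): [v_0], [v_1], [v_2], [v_3], [v_4], [v_5], [v_6], [v_7]
  1-simplices (24): (24 of them)
  2-simplices (16): (16 of them)

so the chain groups are C_0 ≅ Z^8, C_1 ≅ Z^24, C_2 ≅ Z^16.

Boundary ∂_1: C_1 → C_0 maps an edge to its endpoints' difference, ∂[p,q] = q − p.
The 8×24 boundary matrix has rank 7 and Smith normal form diag(1,1,1,1,1,1,1).

The boundary map ∂_2: C_2 → C_1 sends each 2-simplex [p,q,r] to [q,r] − [p,r] + [p,q]. For instance
  ∂[v_1,v_4,v_7] = [v_4,v_7] − [v_1,v_7] + [v_1,v_4],
  ∂[v_0,v_1,v_6] = [v_1,v_6] − [v_0,v_6] + [v_0,v_1].
The resulting 24×16 matrix has rank 15, and its Smith normal form has invariant factors (1,1,1,1,1,1,1,1,1,1,1,1,1,1,1).

Reading off H_k = ker ∂_k / im ∂_{k+1}:

  H_0: rank C_0 − rank ∂_1 = 8 − 7 = 1, and the invariant factors of ∂_1 are all 1, so H_0 = Z.
  H_1: rank ker ∂_1 − rank ∂_2 = (24 − 7) − 15 = 2, and the invariant factors of ∂_2 are all 1, so H_1 = Z^2.
  H_2: rank ker ∂_2 − rank ∂_3 = (16 − 15) − 0 = 1, and there is no ∂_3, so H_2 = Z.

H_0 = Z,  H_1 = Z^2,  H_2 = Z.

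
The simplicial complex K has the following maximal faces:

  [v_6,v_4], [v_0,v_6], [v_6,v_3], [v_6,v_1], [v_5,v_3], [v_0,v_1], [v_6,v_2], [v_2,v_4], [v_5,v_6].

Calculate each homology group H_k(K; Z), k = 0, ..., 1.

H_0 ≅ Z,  H_1 ≅ Z^3.

Fix the vertex order v_0 < v_1 < v_2 < v_3 < v_4 < v_5 < v_6 and write every simplex with vertices in increasing order. Then dim K = 1 and the simplices of K are:

  0-simplices (7): [v_0], [v_1], [v_2], [v_3], [v_4], [v_5], [v_6]
  1-simplices (9): [v_0,v_1], [v_0,v_6], [v_1,v_6], [v_2,v_4], [v_2,v_6], [v_3,v_5], [v_3,v_6], [v_4,v_6], [v_5,v_6]

so the chain groups are C_0 ≅ Z^7, C_1 ≅ Z^9.

∂_1: C_1 → C_0 sends each edge [p,q] (with p < q) to q − p. For instance
  ∂[v_2,v_4] = [v_4] − [v_2].
The 7×9 boundary matrix has rank 6 and Smith normal form diag(1,1,1,1,1,1).

From H_k ≅ ker(∂_k) / im(∂_{k+1}) we obtain:

  H_0: rank C_0 − rank ∂_1 = 7 − 6 = 1, and the invariant factors of ∂_1 are all 1, so H_0 ≅ Z.
  H_1: rank ker ∂_1 − rank ∂_2 = (9 − 6) − 0 = 3, and there is no ∂_2, so H_1 ≅ Z^3.

(K is a triangulation of a wedge of 3 circles.)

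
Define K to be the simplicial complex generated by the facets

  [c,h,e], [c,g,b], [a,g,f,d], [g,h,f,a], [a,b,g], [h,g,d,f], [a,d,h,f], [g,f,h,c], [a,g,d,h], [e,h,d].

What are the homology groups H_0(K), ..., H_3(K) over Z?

H_0 = Z,  H_1 = 0,  H_2 = 0,  H_3 = Z.

K has 8 vertices, 19 edges, 17 triangles, 6 3-simplices.
rank ∂_0 = 0, rank ∂_1 = 7 ⇒ b_0 = 8 − 0 − 7 = 1; all invariant factors of ∂_1 are 1 so no torsion. So H_0 = Z.
rank ∂_1 = 7, rank ∂_2 = 12 ⇒ b_1 = 19 − 7 − 12 = 0; all invariant factors of ∂_2 are 1 so no torsion. So H_1 = 0.
rank ∂_2 = 12, rank ∂_3 = 5 ⇒ b_2 = 17 − 12 − 5 = 0; all invariant factors of ∂_3 are 1 so no torsion. So H_2 = 0.
rank ∂_3 = 5, rank ∂_4 = 0 ⇒ b_3 = 6 − 5 − 0 = 1. So H_3 = Z.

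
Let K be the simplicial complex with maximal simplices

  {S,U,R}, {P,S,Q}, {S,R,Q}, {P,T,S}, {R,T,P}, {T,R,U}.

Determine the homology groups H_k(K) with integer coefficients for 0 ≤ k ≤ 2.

H_0 ≅ Z,  H_1 ≅ Z,  H_2 = 0.

Take the total order P < Q < R < S < T < U on the vertex set. Then K (dimension 2) consists of the simplices:

  0-simplices (6): P, Q, R, S, T, U
  1-simplices (12): PQ, PR, PS, PT, QR, QS, RS, RT, RU, ST, SU, TU
  2-simplices (6): PQS, PRT, PST, QRS, RSU, RTU

Hence C_0 ≅ Z^6, C_1 ≅ Z^12, C_2 ≅ Z^6.

The boundary map ∂_1: C_1 → C_0 sends each edge [p,q] (with p < q) to q − p.
The resulting 6×12 matrix has rank 5, and its Smith normal form has invariant factors (1,1,1,1,1).

The boundary map ∂_2: C_2 → C_1 acts by ∂[p,q,r] = [q,r] − [p,r] + [p,q]. For instance
  ∂QRS = RS − QS + QR,
  ∂PST = ST − PT + PS.
As a 12×6 matrix over Z this has rank 6, with invariant factors (1,1,1,1,1,1).

Reading off H_k = ker ∂_k / im ∂_{k+1}:

  H_0: rank C_0 − rank ∂_1 = 6 − 5 = 1, and the invariant factors of ∂_1 are all 1, so H_0 = Z.
  H_1: rank ker ∂_1 − rank ∂_2 = (12 − 5) − 6 = 1, and the invariant factors of ∂_2 are all 1, so H_1 = Z.
  H_2: rank ker ∂_2 − rank ∂_3 = (6 − 6) − 0 = 0, and there is no ∂_3, so H_2 = 0.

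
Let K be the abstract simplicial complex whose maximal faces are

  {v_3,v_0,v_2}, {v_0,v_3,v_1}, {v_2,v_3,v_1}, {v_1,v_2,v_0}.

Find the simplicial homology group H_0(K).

We work with the vertex ordering v_0 < v_1 < v_2 < v_3. The simplices of K, each written with vertices in increasing order, are:

  0-simplices (4): [v_0], [v_1], [v_2], [v_3]
  1-simplices (6): [v_0,v_1], [v_0,v_2], [v_0,v_3], [v_1,v_2], [v_1,v_3], [v_2,v_3]
  2-simplices (4): [v_0,v_1,v_2], [v_0,v_1,v_3], [v_0,v_2,v_3], [v_1,v_2,v_3]

so the chain groups are C_0 ≅ Z^4, C_1 ≅ Z^6, C_2 ≅ Z^4.

∂_1: C_1 → C_0 is given by ∂[p,q] = [q] − [p].
The 4×6 boundary matrix has rank 3 and Smith normal form diag(1,1,1).

∂_2: C_2 → C_1 sends each 2-simplex [p,q,r] to [q,r] − [p,r] + [p,q]. For instance
  ∂[v_1,v_2,v_3] = [v_2,v_3] − [v_1,v_3] + [v_1,v_2],
  ∂[v_0,v_2,v_3] = [v_2,v_3] − [v_0,v_3] + [v_0,v_2].
This gives a 6×4 integer matrix of rank 3; reducing to Smith normal form yields diagonal entries (1,1,1).

Now H_k = ker ∂_k / im ∂_{k+1}, so:

  H_0: rank C_0 − rank ∂_1 = 4 − 3 = 1, and the invariant factors of ∂_1 are all 1, so H_0 = Z.

H_0 ≅ Z.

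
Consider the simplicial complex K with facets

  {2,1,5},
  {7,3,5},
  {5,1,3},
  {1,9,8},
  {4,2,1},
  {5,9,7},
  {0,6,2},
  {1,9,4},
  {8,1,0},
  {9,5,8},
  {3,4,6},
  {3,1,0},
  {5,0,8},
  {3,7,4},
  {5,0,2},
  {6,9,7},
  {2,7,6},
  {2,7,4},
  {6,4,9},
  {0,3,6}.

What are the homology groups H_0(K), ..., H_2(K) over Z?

We work with the vertex ordering 0 < 1 < 2 < 3 < 4 < 5 < 6 < 7 < 8 < 9. The simplices of K, each written with vertices in increasing order, are:

  0-simplices (10): [0], [1], [2], [3], [4], [5], [6], [7], [8], [9]
  1-simplices (30): (30 of them)
  2-simplices (20): (20 of them)

Hence C_0 ≅ Z^10, C_1 ≅ Z^30, C_2 ≅ Z^20.

Boundary ∂_1: C_1 → C_0 is given by ∂[p,q] = [q] − [p]. For instance
  ∂[2,5] = [5] − [2].
The resulting 10×30 matrix has rank 9, and its Smith normal form has invariant factors (1,1,1,1,1,1,1,1,1).

The boundary map ∂_2: C_2 → C_1 sends each 2-simplex [p,q,r] to [q,r] − [p,r] + [p,q]. For instance
  ∂[2,4,7] = [4,7] − [2,7] + [2,4],
  ∂[0,3,6] = [3,6] − [0,6] + [0,3].
As a 30×20 matrix over Z this has rank 20, with invariant factors (1,1,1,1,1,1,1,1,1,1,1,1,1,1,1,1,1,1,1,2).

Computing H_k = (kernel of ∂_k) / (image of ∂_{k+1}):

  H_0: rank C_0 − rank ∂_1 = 10 − 9 = 1, and the invariant factors of ∂_1 are all 1, so H_0 ≅ Z.
  H_1: rank ker ∂_1 − rank ∂_2 = (30 − 9) − 20 = 1, and ∂_2 has invariant factor 2 > 1, so H_1 ≅ Z ⊕ Z/2Z.
  H_2: rank ker ∂_2 − rank ∂_3 = (20 − 20) − 0 = 0, and there is no ∂_3, so H_2 ≅ 0.

(K is a triangulation of the Klein bottle.)

H_0 = Z,  H_1 = Z ⊕ Z/2Z,  H_2 = 0.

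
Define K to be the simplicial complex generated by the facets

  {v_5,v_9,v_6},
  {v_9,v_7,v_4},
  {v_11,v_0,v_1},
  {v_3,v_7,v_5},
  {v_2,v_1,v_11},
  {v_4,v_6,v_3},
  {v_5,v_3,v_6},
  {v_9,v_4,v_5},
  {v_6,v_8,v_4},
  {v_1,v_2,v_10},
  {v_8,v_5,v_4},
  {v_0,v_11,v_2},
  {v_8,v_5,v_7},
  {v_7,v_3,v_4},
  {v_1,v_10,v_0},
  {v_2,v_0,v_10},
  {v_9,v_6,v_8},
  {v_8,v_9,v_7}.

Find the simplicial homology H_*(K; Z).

H_0 ≅ Z^2,  H_1 ≅ Z_2,  H_2 ≅ Z.

Take the total order v_0 < v_1 < v_2 < v_3 < v_4 < v_5 < v_6 < v_7 < v_8 < v_9 < v_10 < v_11 on the vertex set. Then K (dimension 2) consists of the simplices:

  0-simplices (12): [v_0], [v_1], [v_2], [v_3], [v_4], [v_5], [v_6], [v_7], [v_8], [v_9], [v_10], [v_11]
  1-simplices (27): (27 of them)
  2-simplices (18): (18 of them)

Hence C_0 ≅ Z^12, C_1 ≅ Z^27, C_2 ≅ Z^18.

The boundary map ∂_1: C_1 → C_0 is given by ∂[p,q] = [q] − [p]. For instance
  ∂[v_6,v_8] = [v_8] − [v_6].
This gives a 12×27 integer matrix of rank 10; reducing to Smith normal form yields diagonal entries (1,1,1,1,1,1,1,1,1,1).

The boundary map ∂_2: C_2 → C_1 maps a triangle to the signed sum of its edges. For instance
  ∂[v_1,v_2,v_11] = [v_2,v_11] − [v_1,v_11] + [v_1,v_2],
  ∂[v_5,v_6,v_9] = [v_6,v_9] − [v_5,v_9] + [v_5,v_6].
This gives a 27×18 integer matrix of rank 17; reducing to Smith normal form yields diagonal entries (1,1,1,1,1,1,1,1,1,1,1,1,1,1,1,1,2).

Reading off H_k = ker ∂_k / im ∂_{k+1}:

  H_0: rank C_0 − rank ∂_1 = 12 − 10 = 2, and the invariant factors of ∂_1 are all 1, so H_0 = Z^2.
  H_1: rank ker ∂_1 − rank ∂_2 = (27 − 10) − 17 = 0, and ∂_2 has invariant factor 2 > 1, so H_1 = Z_2.
  H_2: rank ker ∂_2 − rank ∂_3 = (18 − 17) − 0 = 1, and there is no ∂_3, so H_2 = Z.

As a check, the Euler characteristic is 12 − 27 + 18 = 3, which agrees with 2 − 0 + 1 = 3.
(K is a triangulation of the disjoint union of the 2-sphere S^2 and the real projective plane RP^2.)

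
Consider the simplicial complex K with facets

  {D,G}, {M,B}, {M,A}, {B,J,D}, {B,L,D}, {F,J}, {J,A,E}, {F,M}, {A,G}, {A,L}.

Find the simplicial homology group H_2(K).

We work with the vertex ordering A < B < D < E < F < G < J < L < M. The simplices of K, each written with vertices in increasing order, are:

  0-simplices (9): A, B, D, E, F, G, J, L, M
  1-simplices (15): AE, AG, AJ, AL, AM, BD, BJ, BL, BM, DG, DJ, DL, EJ, FJ, FM
  2-simplices (3): AEJ, BDJ, BDL

giving chain groups C_0 ≅ Z^9, C_1 ≅ Z^15, C_2 ≅ Z^3.

The boundary map ∂_1: C_1 → C_0 maps an edge to its endpoints' difference, ∂[p,q] = q − p. For instance
  ∂BL = L − B.
As a 9×15 matrix over Z this has rank 8, with invariant factors (1,1,1,1,1,1,1,1).

The boundary map ∂_2: C_2 → C_1 acts by ∂[p,q,r] = [q,r] − [p,r] + [p,q]. For instance
  ∂BDJ = DJ − BJ + BD,
  ∂AEJ = EJ − AJ + AE.
The resulting 15×3 matrix has rank 3, and its Smith normal form has invariant factors (1,1,1).

From H_k ≅ ker(∂_k) / im(∂_{k+1}) we obtain:

  H_2: rank ker ∂_2 − rank ∂_3 = (3 − 3) − 0 = 0, and there is no ∂_3, so H_2 ≅ 0.

H_2 ≅ 0.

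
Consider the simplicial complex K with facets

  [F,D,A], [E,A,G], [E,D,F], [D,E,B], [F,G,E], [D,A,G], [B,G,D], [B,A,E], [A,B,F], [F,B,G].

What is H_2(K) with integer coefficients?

H_2 ≅ 0.

K has 6 vertices, 15 edges, 10 triangles.
rank ∂_2 = 10, rank ∂_3 = 0 ⇒ b_2 = 10 − 10 − 0 = 0. So H_2 ≅ 0.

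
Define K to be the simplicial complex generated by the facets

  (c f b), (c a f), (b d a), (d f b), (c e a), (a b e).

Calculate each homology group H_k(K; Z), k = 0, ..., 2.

H_0 = Z,  H_1 = Z,  H_2 = 0.

Order the vertices as a < b < c < d < e < f. Listing each simplex with vertices in this order, K has dimension 2 with simplices:

  0-simplices (6): a, b, c, d, e, f
  1-simplices (12): ab, ac, ad, ae, af, bc, bd, be, bf, ce, cf, df
  2-simplices (6): abd, abe, ace, acf, bcf, bdf

giving chain groups C_0 ≅ Z^6, C_1 ≅ Z^12, C_2 ≅ Z^6.

Boundary ∂_1: C_1 → C_0 sends each edge [p,q] (with p < q) to q − p. For instance
  ∂ab = b − a.
The 6×12 boundary matrix has rank 5 and Smith normal form diag(1,1,1,1,1).

The boundary map ∂_2: C_2 → C_1 maps a triangle to the signed sum of its edges. For instance
  ∂acf = cf − af + ac,
  ∂bcf = cf − bf + bc.
The 12×6 boundary matrix has rank 6 and Smith normal form diag(1,1,1,1,1,1).

Computing H_k = (kernel of ∂_k) / (image of ∂_{k+1}):

  H_0: rank C_0 − rank ∂_1 = 6 − 5 = 1, and the invariant factors of ∂_1 are all 1, so H_0 = Z.
  H_1: rank ker ∂_1 − rank ∂_2 = (12 − 5) − 6 = 1, and the invariant factors of ∂_2 are all 1, so H_1 = Z.
  H_2: rank ker ∂_2 − rank ∂_3 = (6 − 6) − 0 = 0, and there is no ∂_3, so H_2 = 0.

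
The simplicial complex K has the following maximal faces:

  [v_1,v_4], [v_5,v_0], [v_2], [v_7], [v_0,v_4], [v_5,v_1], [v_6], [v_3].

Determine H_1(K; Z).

Take the total order v_0 < v_1 < v_2 < v_3 < v_4 < v_5 < v_6 < v_7 on the vertex set. Then K (dimension 1) consists of the simplices:

  0-simplices (8): [v_0], [v_1], [v_2], [v_3], [v_4], [v_5], [v_6], [v_7]
  1-simplices (4): [v_0,v_4], [v_0,v_5], [v_1,v_4], [v_1,v_5]

Hence C_0 ≅ Z^8, C_1 ≅ Z^4.

Boundary ∂_1: C_1 → C_0 is given by ∂[p,q] = [q] − [p]. For instance
  ∂[v_1,v_4] = [v_4] − [v_1].
As a 8×4 matrix over Z this has rank 3, with invariant factors (1,1,1).

From H_k ≅ ker(∂_k) / im(∂_{k+1}) we obtain:

  H_1: rank ker ∂_1 − rank ∂_2 = (4 − 3) − 0 = 1, and there is no ∂_2, so H_1 ≅ Z.

H_1 ≅ Z.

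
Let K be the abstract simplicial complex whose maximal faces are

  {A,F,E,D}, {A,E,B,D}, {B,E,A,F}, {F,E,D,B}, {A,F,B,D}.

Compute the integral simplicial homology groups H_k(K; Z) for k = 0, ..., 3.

H_0 = Z,  H_1 = 0,  H_2 = 0,  H_3 = Z.

Order the vertices as A < B < D < E < F. Listing each simplex with vertices in this order, K has dimension 3 with simplices:

  0-simplices (5): A, B, D, E, F
  1-simplices (10): AB, AD, AE, AF, BD, BE, BF, DE, DF, EF
  2-simplices (10): ABD, ABE, ABF, ADE, ADF, AEF, BDE, BDF, BEF, DEF
  3-simplices (5): ABDE, ABDF, ABEF, ADEF, BDEF

Hence C_0 ≅ Z^5, C_1 ≅ Z^10, C_2 ≅ Z^10, C_3 ≅ Z^5.

∂_1: C_1 → C_0 sends each edge [p,q] (with p < q) to q − p. For instance
  ∂AF = F − A.
The resulting 5×10 matrix has rank 4, and its Smith normal form has invariant factors (1,1,1,1).

The boundary map ∂_2: C_2 → C_1 maps a triangle to the signed sum of its edges. For instance
  ∂ABD = BD − AD + AB,
  ∂ABE = BE − AE + AB.
This gives a 10×10 integer matrix of rank 6; reducing to Smith normal form yields diagonal entries (1,1,1,1,1,1).

Boundary ∂_3: C_3 → C_2 sends each 3-simplex σ to the alternating sum Σ_i (−1)^i (σ with its i-th vertex removed). For instance
  ∂ABDF = BDF − ADF + ABF − ABD,
  ∂BDEF = DEF − BEF + BDF − BDE.
The resulting 10×5 matrix has rank 4, and its Smith normal form has invariant factors (1,1,1,1).

Computing H_k = (kernel of ∂_k) / (image of ∂_{k+1}):

  H_0: rank C_0 − rank ∂_1 = 5 − 4 = 1, and the invariant factors of ∂_1 are all 1, so H_0 ≅ Z.
  H_1: rank ker ∂_1 − rank ∂_2 = (10 − 4) − 6 = 0, and the invariant factors of ∂_2 are all 1, so H_1 ≅ 0.
  H_2: rank ker ∂_2 − rank ∂_3 = (10 − 6) − 4 = 0, and the invariant factors of ∂_3 are all 1, so H_2 ≅ 0.
  H_3: rank ker ∂_3 − rank ∂_4 = (5 − 4) − 0 = 1, and there is no ∂_4, so H_3 ≅ Z.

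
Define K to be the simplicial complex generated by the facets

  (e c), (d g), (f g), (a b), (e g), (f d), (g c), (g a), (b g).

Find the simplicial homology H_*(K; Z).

We work with the vertex ordering a < b < c < d < e < f < g. The simplices of K, each written with vertices in increasing order, are:

  0-simplices (7): a, b, c, d, e, f, g
  1-simplices (9): ab, ag, bg, ce, cg, df, dg, eg, fg

so the chain groups are C_0 ≅ Z^7, C_1 ≅ Z^9.

Boundary ∂_1: C_1 → C_0 sends each edge [p,q] (with p < q) to q − p. For instance
  ∂dg = g − d.
As a 7×9 matrix over Z this has rank 6, with invariant factors (1,1,1,1,1,1).

Computing H_k = (kernel of ∂_k) / (image of ∂_{k+1}):

  H_0: rank C_0 − rank ∂_1 = 7 − 6 = 1, and the invariant factors of ∂_1 are all 1, so H_0 = Z.
  H_1: rank ker ∂_1 − rank ∂_2 = (9 − 6) − 0 = 3, and there is no ∂_2, so H_1 = Z^3.

As a check, the Euler characteristic is 7 − 9 = -2, which agrees with 1 − 3 = -2.

H_0 = Z,  H_1 = Z^3.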